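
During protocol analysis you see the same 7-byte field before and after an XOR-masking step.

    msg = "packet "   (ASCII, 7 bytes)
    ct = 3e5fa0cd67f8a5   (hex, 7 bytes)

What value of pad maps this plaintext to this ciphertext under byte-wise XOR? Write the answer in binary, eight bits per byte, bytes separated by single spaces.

01001110 00111110 11000011 10100110 00000010 10001100 10000101

Since ct = msg ⊕ pad, XORing both sides with msg gives pad = msg ⊕ ct.
01110000 ⊕ 00111110 = 01001110
01100001 ⊕ 01011111 = 00111110
01100011 ⊕ 10100000 = 11000011
01101011 ⊕ 11001101 = 10100110
01100101 ⊕ 01100111 = 00000010
01110100 ⊕ 11111000 = 10001100
00100000 ⊕ 10100101 = 10000101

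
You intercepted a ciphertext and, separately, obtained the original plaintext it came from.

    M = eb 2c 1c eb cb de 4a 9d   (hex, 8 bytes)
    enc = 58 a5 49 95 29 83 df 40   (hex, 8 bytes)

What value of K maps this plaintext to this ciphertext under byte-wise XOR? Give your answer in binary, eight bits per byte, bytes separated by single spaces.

Since enc = M ⊕ K, XORing both sides with M gives K = M ⊕ enc.
byte 0: 235 ^  88 = 179
byte 1:  44 ^ 165 = 137
byte 2:  28 ^  73 =  85
byte 3: 235 ^ 149 = 126
byte 4: 203 ^  41 = 226
byte 5: 222 ^ 131 =  93
byte 6:  74 ^ 223 = 149
byte 7: 157 ^  64 = 221

10110011 10001001 01010101 01111110 11100010 01011101 10010101 11011101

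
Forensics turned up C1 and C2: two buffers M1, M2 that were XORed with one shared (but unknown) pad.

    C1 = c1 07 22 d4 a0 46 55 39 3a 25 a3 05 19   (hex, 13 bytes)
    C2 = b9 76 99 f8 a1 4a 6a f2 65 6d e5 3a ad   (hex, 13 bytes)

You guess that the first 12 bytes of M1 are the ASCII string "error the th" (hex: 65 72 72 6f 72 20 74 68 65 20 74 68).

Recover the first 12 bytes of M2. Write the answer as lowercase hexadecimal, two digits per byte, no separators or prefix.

First, C1 ⊕ C2 = (M1 ⊕ K) ⊕ (M2 ⊕ K) = M1 ⊕ M2, so the key drops out. Then M2 = (M1 ⊕ M2) ⊕ M1 over the first 12 bytes.
byte 0: (c1 xor b9) xor 65 = 78 xor 65 = 1d
byte 1: (07 xor 76) xor 72 = 71 xor 72 = 03
byte 2: (22 xor 99) xor 72 = bb xor 72 = c9
byte 3: (d4 xor f8) xor 6f = 2c xor 6f = 43
byte 4: (a0 xor a1) xor 72 = 01 xor 72 = 73
byte 5: (46 xor 4a) xor 20 = 0c xor 20 = 2c
byte 6: (55 xor 6a) xor 74 = 3f xor 74 = 4b
byte 7: (39 xor f2) xor 68 = cb xor 68 = a3
byte 8: (3a xor 65) xor 65 = 5f xor 65 = 3a
byte 9: (25 xor 6d) xor 20 = 48 xor 20 = 68
byte 10: (a3 xor e5) xor 74 = 46 xor 74 = 32
byte 11: (05 xor 3a) xor 68 = 3f xor 68 = 57

1d03c943732c4ba33a683257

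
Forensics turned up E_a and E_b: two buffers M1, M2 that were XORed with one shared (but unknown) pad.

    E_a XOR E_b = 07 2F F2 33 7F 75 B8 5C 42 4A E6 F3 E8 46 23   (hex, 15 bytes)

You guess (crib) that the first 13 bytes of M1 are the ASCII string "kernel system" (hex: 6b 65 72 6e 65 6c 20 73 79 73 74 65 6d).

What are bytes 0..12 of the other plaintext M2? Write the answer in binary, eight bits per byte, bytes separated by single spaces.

01101100 01001010 10000000 01011101 00011010 00011001 10011000 00101111 00111011 00111001 10010010 10010110 10000101

Since E_a ⊕ E_b = M1 ⊕ M2, XORing with the guessed M1 bytes yields the corresponding M2 bytes: M2 = (E_a ⊕ E_b) ⊕ M1.
07 xor 6b = 6c
2f xor 65 = 4a
f2 xor 72 = 80
33 xor 6e = 5d
7f xor 65 = 1a
75 xor 6c = 19
b8 xor 20 = 98
5c xor 73 = 2f
42 xor 79 = 3b
4a xor 73 = 39
e6 xor 74 = 92
f3 xor 65 = 96
e8 xor 6d = 85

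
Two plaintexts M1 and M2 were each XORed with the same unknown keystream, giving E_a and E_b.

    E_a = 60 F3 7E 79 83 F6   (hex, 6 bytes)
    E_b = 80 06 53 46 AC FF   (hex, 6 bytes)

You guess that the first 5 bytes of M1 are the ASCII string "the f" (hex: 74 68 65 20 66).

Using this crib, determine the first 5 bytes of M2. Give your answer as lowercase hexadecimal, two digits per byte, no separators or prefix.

949d481f49

First, E_a ⊕ E_b = (M1 ⊕ K) ⊕ (M2 ⊕ K) = M1 ⊕ M2, so the key drops out. Then M2 = (M1 ⊕ M2) ⊕ M1 over the first 5 bytes.
byte 0: (60 xor 80) xor 74 = e0 xor 74 = 94
byte 1: (f3 xor 06) xor 68 = f5 xor 68 = 9d
byte 2: (7e xor 53) xor 65 = 2d xor 65 = 48
byte 3: (79 xor 46) xor 20 = 3f xor 20 = 1f
byte 4: (83 xor ac) xor 66 = 2f xor 66 = 49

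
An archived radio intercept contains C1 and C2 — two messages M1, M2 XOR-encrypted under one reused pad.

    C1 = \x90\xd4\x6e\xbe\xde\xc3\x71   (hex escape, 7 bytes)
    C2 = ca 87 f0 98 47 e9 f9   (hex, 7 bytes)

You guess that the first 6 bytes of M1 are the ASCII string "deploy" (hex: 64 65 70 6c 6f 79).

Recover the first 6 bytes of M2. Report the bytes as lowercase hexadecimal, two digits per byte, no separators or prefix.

3e36ee4af653

First, C1 ⊕ C2 = (M1 ⊕ K) ⊕ (M2 ⊕ K) = M1 ⊕ M2, so the key drops out. Then M2 = (M1 ⊕ M2) ⊕ M1 over the first 6 bytes.
byte 0: (90 xor ca) xor 64 = 5a xor 64 = 3e
byte 1: (d4 xor 87) xor 65 = 53 xor 65 = 36
byte 2: (6e xor f0) xor 70 = 9e xor 70 = ee
byte 3: (be xor 98) xor 6c = 26 xor 6c = 4a
byte 4: (de xor 47) xor 6f = 99 xor 6f = f6
byte 5: (c3 xor e9) xor 79 = 2a xor 79 = 53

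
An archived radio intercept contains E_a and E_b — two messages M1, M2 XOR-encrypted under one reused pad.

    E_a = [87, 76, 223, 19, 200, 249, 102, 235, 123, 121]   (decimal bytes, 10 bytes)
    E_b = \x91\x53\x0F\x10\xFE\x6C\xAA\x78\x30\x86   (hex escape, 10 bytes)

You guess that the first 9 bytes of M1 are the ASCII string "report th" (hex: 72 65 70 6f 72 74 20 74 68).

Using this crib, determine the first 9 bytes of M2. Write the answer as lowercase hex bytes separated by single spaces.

b4 7a a0 6c 44 e1 ec e7 23

First, E_a ⊕ E_b = (M1 ⊕ K) ⊕ (M2 ⊕ K) = M1 ⊕ M2, so the key drops out. Then M2 = (M1 ⊕ M2) ⊕ M1 over the first 9 bytes.
byte 0: (57 XOR 91) XOR 72 = c6 XOR 72 = b4
byte 1: (4c XOR 53) XOR 65 = 1f XOR 65 = 7a
byte 2: (df XOR 0f) XOR 70 = d0 XOR 70 = a0
byte 3: (13 XOR 10) XOR 6f = 03 XOR 6f = 6c
byte 4: (c8 XOR fe) XOR 72 = 36 XOR 72 = 44
byte 5: (f9 XOR 6c) XOR 74 = 95 XOR 74 = e1
byte 6: (66 XOR aa) XOR 20 = cc XOR 20 = ec
byte 7: (eb XOR 78) XOR 74 = 93 XOR 74 = e7
byte 8: (7b XOR 30) XOR 68 = 4b XOR 68 = 23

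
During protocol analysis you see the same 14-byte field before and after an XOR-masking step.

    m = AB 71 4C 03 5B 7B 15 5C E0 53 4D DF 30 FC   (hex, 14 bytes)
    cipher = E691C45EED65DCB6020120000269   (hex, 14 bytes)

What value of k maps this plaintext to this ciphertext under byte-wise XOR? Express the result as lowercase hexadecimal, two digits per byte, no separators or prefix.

Since cipher = m ⊕ k, XORing both sides with m gives k = m ⊕ cipher.
ab XOR e6 = 4d
71 XOR 91 = e0
4c XOR c4 = 88
03 XOR 5e = 5d
5b XOR ed = b6
7b XOR 65 = 1e
15 XOR dc = c9
5c XOR b6 = ea
e0 XOR 02 = e2
53 XOR 01 = 52
4d XOR 20 = 6d
df XOR 00 = df
30 XOR 02 = 32
fc XOR 69 = 95

4de0885db61ec9eae2526ddf3295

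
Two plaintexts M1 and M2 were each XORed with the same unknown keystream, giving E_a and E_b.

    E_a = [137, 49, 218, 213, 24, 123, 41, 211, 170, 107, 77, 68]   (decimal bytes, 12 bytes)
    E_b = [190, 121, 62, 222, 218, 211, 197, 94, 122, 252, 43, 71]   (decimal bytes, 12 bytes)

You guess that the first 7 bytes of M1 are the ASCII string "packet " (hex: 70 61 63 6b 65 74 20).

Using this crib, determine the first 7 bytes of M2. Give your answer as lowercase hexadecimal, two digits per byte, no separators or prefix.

47298760a7dccc

First, E_a ⊕ E_b = (M1 ⊕ K) ⊕ (M2 ⊕ K) = M1 ⊕ M2, so the key drops out. Then M2 = (M1 ⊕ M2) ⊕ M1 over the first 7 bytes.
byte 0: (89 ^ be) ^ 70 = 37 ^ 70 = 47
byte 1: (31 ^ 79) ^ 61 = 48 ^ 61 = 29
byte 2: (da ^ 3e) ^ 63 = e4 ^ 63 = 87
byte 3: (d5 ^ de) ^ 6b = 0b ^ 6b = 60
byte 4: (18 ^ da) ^ 65 = c2 ^ 65 = a7
byte 5: (7b ^ d3) ^ 74 = a8 ^ 74 = dc
byte 6: (29 ^ c5) ^ 20 = ec ^ 20 = cc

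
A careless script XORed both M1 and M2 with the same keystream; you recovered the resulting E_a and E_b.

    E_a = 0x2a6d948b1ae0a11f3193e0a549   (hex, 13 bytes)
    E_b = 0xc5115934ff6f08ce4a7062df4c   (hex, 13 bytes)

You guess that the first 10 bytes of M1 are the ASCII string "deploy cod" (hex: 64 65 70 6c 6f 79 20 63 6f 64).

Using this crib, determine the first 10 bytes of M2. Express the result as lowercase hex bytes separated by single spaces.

8b 19 bd d3 8a f6 89 b2 14 87

First, E_a ⊕ E_b = (M1 ⊕ K) ⊕ (M2 ⊕ K) = M1 ⊕ M2, so the key drops out. Then M2 = (M1 ⊕ M2) ⊕ M1 over the first 10 bytes.
byte 0: (2a XOR c5) XOR 64 = ef XOR 64 = 8b
byte 1: (6d XOR 11) XOR 65 = 7c XOR 65 = 19
byte 2: (94 XOR 59) XOR 70 = cd XOR 70 = bd
byte 3: (8b XOR 34) XOR 6c = bf XOR 6c = d3
byte 4: (1a XOR ff) XOR 6f = e5 XOR 6f = 8a
byte 5: (e0 XOR 6f) XOR 79 = 8f XOR 79 = f6
byte 6: (a1 XOR 08) XOR 20 = a9 XOR 20 = 89
byte 7: (1f XOR ce) XOR 63 = d1 XOR 63 = b2
byte 8: (31 XOR 4a) XOR 6f = 7b XOR 6f = 14
byte 9: (93 XOR 70) XOR 64 = e3 XOR 64 = 87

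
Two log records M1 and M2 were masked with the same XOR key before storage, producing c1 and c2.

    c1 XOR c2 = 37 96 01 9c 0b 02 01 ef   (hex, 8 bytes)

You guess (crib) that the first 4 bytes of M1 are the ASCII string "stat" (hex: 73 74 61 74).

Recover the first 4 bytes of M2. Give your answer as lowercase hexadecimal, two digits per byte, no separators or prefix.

Since c1 ⊕ c2 = M1 ⊕ M2, XORing with the guessed M1 bytes yields the corresponding M2 bytes: M2 = (c1 ⊕ c2) ⊕ M1.
37 ^ 73 = 44
96 ^ 74 = e2
01 ^ 61 = 60
9c ^ 74 = e8

44e260e8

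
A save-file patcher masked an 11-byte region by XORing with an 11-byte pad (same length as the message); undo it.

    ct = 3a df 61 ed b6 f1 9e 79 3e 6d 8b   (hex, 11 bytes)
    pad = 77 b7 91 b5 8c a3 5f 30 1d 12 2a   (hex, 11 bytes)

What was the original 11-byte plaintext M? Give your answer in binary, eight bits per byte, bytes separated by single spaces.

3a XOR 77 = 4d
df XOR b7 = 68
61 XOR 91 = f0
ed XOR b5 = 58
b6 XOR 8c = 3a
f1 XOR a3 = 52
9e XOR 5f = c1
79 XOR 30 = 49
3e XOR 1d = 23
6d XOR 12 = 7f
8b XOR 2a = a1

01001101 01101000 11110000 01011000 00111010 01010010 11000001 01001001 00100011 01111111 10100001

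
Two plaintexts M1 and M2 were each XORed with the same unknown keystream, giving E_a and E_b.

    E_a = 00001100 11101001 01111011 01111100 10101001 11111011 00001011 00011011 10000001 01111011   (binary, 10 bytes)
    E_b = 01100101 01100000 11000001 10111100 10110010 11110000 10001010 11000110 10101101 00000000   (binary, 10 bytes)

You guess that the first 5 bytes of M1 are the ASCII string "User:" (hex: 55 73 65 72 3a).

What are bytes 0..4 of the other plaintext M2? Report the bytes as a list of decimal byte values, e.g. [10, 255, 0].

[60, 250, 223, 178, 33]

First, E_a ⊕ E_b = (M1 ⊕ K) ⊕ (M2 ⊕ K) = M1 ⊕ M2, so the key drops out. Then M2 = (M1 ⊕ M2) ⊕ M1 over the first 5 bytes.
byte 0: (0c ^ 65) ^ 55 = 69 ^ 55 = 3c
byte 1: (e9 ^ 60) ^ 73 = 89 ^ 73 = fa
byte 2: (7b ^ c1) ^ 65 = ba ^ 65 = df
byte 3: (7c ^ bc) ^ 72 = c0 ^ 72 = b2
byte 4: (a9 ^ b2) ^ 3a = 1b ^ 3a = 21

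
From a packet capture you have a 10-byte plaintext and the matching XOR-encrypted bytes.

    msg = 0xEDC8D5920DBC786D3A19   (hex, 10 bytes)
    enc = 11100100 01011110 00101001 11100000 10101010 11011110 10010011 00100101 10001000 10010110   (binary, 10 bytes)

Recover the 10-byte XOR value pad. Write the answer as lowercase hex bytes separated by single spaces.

Since enc = msg ⊕ pad, XORing both sides with msg gives pad = msg ⊕ enc.
byte 0: 237 ⊕ 228 =   9
byte 1: 200 ⊕  94 = 150
byte 2: 213 ⊕  41 = 252
byte 3: 146 ⊕ 224 = 114
byte 4:  13 ⊕ 170 = 167
byte 5: 188 ⊕ 222 =  98
byte 6: 120 ⊕ 147 = 235
byte 7: 109 ⊕  37 =  72
byte 8:  58 ⊕ 136 = 178
byte 9:  25 ⊕ 150 = 143

09 96 fc 72 a7 62 eb 48 b2 8f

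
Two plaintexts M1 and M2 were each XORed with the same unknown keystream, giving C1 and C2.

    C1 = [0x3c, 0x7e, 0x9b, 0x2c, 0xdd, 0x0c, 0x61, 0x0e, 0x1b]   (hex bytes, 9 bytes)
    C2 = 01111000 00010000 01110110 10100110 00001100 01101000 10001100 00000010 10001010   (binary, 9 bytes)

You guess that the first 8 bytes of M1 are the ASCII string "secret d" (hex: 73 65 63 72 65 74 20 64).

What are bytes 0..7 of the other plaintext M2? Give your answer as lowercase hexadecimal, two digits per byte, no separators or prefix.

370b8ef8b410cd68

First, C1 ⊕ C2 = (M1 ⊕ K) ⊕ (M2 ⊕ K) = M1 ⊕ M2, so the key drops out. Then M2 = (M1 ⊕ M2) ⊕ M1 over the first 8 bytes.
byte 0: (3c ⊕ 78) ⊕ 73 = 44 ⊕ 73 = 37
byte 1: (7e ⊕ 10) ⊕ 65 = 6e ⊕ 65 = 0b
byte 2: (9b ⊕ 76) ⊕ 63 = ed ⊕ 63 = 8e
byte 3: (2c ⊕ a6) ⊕ 72 = 8a ⊕ 72 = f8
byte 4: (dd ⊕ 0c) ⊕ 65 = d1 ⊕ 65 = b4
byte 5: (0c ⊕ 68) ⊕ 74 = 64 ⊕ 74 = 10
byte 6: (61 ⊕ 8c) ⊕ 20 = ed ⊕ 20 = cd
byte 7: (0e ⊕ 02) ⊕ 64 = 0c ⊕ 64 = 68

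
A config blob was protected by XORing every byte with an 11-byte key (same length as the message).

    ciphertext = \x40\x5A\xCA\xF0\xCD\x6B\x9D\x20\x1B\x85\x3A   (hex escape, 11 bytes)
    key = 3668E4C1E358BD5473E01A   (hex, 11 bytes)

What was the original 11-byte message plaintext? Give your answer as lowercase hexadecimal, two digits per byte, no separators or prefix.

76322e312e332074686520

XOR is its own inverse, so applying the key byte-wise gives the result directly.
 64 XOR  54 = 118
 90 XOR 104 =  50
202 XOR 228 =  46
240 XOR 193 =  49
205 XOR 227 =  46
107 XOR  88 =  51
157 XOR 189 =  32
 32 XOR  84 = 116
 27 XOR 115 = 104
133 XOR 224 = 101
 58 XOR  26 =  32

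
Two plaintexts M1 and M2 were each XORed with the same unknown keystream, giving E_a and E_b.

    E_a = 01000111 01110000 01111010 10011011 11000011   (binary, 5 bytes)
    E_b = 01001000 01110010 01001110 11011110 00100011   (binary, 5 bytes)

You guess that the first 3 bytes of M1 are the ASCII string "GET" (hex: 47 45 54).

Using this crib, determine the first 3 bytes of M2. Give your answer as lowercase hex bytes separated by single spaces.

First, E_a ⊕ E_b = (M1 ⊕ K) ⊕ (M2 ⊕ K) = M1 ⊕ M2, so the key drops out. Then M2 = (M1 ⊕ M2) ⊕ M1 over the first 3 bytes.
byte 0: (47 ⊕ 48) ⊕ 47 = 0f ⊕ 47 = 48
byte 1: (70 ⊕ 72) ⊕ 45 = 02 ⊕ 45 = 47
byte 2: (7a ⊕ 4e) ⊕ 54 = 34 ⊕ 54 = 60

48 47 60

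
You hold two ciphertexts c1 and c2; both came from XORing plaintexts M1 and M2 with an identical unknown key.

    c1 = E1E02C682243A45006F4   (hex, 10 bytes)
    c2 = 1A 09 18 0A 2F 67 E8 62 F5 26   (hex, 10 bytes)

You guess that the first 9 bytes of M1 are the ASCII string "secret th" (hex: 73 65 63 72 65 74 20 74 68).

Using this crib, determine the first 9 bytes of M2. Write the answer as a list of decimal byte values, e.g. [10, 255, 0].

First, c1 ⊕ c2 = (M1 ⊕ K) ⊕ (M2 ⊕ K) = M1 ⊕ M2, so the key drops out. Then M2 = (M1 ⊕ M2) ⊕ M1 over the first 9 bytes.
byte 0: (e1 XOR 1a) XOR 73 = fb XOR 73 = 88
byte 1: (e0 XOR 09) XOR 65 = e9 XOR 65 = 8c
byte 2: (2c XOR 18) XOR 63 = 34 XOR 63 = 57
byte 3: (68 XOR 0a) XOR 72 = 62 XOR 72 = 10
byte 4: (22 XOR 2f) XOR 65 = 0d XOR 65 = 68
byte 5: (43 XOR 67) XOR 74 = 24 XOR 74 = 50
byte 6: (a4 XOR e8) XOR 20 = 4c XOR 20 = 6c
byte 7: (50 XOR 62) XOR 74 = 32 XOR 74 = 46
byte 8: (06 XOR f5) XOR 68 = f3 XOR 68 = 9b

[136, 140, 87, 16, 104, 80, 108, 70, 155]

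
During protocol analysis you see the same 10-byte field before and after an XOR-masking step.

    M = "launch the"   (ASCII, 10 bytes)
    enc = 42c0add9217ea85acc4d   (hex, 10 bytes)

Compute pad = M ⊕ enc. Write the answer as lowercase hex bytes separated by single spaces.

2e a1 d8 b7 42 16 88 2e a4 28

Since enc = M ⊕ pad, XORing both sides with M gives pad = M ⊕ enc.
6c ⊕ 42 = 2e
61 ⊕ c0 = a1
75 ⊕ ad = d8
6e ⊕ d9 = b7
63 ⊕ 21 = 42
68 ⊕ 7e = 16
20 ⊕ a8 = 88
74 ⊕ 5a = 2e
68 ⊕ cc = a4
65 ⊕ 4d = 28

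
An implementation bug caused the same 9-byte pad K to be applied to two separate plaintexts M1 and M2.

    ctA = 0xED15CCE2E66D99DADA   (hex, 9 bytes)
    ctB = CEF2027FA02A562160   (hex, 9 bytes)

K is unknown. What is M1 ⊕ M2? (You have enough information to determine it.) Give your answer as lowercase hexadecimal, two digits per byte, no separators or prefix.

23e7ce9d4647cffbba

ctA ⊕ ctB = (M1 ⊕ K) ⊕ (M2 ⊕ K) = M1 ⊕ M2 — the shared key cancels under XOR.
11101101 XOR 11001110 = 00100011
00010101 XOR 11110010 = 11100111
11001100 XOR 00000010 = 11001110
11100010 XOR 01111111 = 10011101
11100110 XOR 10100000 = 01000110
01101101 XOR 00101010 = 01000111
10011001 XOR 01010110 = 11001111
11011010 XOR 00100001 = 11111011
11011010 XOR 01100000 = 10111010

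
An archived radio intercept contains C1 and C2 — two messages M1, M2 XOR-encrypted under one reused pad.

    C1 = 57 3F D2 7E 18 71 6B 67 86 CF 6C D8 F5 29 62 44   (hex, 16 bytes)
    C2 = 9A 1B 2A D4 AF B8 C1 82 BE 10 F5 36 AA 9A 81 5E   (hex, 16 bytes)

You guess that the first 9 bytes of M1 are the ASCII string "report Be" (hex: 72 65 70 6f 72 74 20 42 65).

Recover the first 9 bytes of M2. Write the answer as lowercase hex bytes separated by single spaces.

bf 41 88 c5 c5 bd 8a a7 5d

First, C1 ⊕ C2 = (M1 ⊕ K) ⊕ (M2 ⊕ K) = M1 ⊕ M2, so the key drops out. Then M2 = (M1 ⊕ M2) ⊕ M1 over the first 9 bytes.
byte 0: (57 ^ 9a) ^ 72 = cd ^ 72 = bf
byte 1: (3f ^ 1b) ^ 65 = 24 ^ 65 = 41
byte 2: (d2 ^ 2a) ^ 70 = f8 ^ 70 = 88
byte 3: (7e ^ d4) ^ 6f = aa ^ 6f = c5
byte 4: (18 ^ af) ^ 72 = b7 ^ 72 = c5
byte 5: (71 ^ b8) ^ 74 = c9 ^ 74 = bd
byte 6: (6b ^ c1) ^ 20 = aa ^ 20 = 8a
byte 7: (67 ^ 82) ^ 42 = e5 ^ 42 = a7
byte 8: (86 ^ be) ^ 65 = 38 ^ 65 = 5d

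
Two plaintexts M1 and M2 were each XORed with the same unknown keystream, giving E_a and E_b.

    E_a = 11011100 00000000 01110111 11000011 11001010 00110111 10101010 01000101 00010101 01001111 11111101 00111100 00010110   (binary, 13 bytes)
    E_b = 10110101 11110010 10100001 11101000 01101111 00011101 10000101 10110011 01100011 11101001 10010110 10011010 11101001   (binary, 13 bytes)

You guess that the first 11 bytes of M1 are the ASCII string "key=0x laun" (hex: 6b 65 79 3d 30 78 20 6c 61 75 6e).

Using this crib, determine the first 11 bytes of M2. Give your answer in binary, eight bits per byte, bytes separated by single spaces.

00000010 10010111 10101111 00010110 10010101 01010010 00001111 10011010 00010111 11010011 00000101

First, E_a ⊕ E_b = (M1 ⊕ K) ⊕ (M2 ⊕ K) = M1 ⊕ M2, so the key drops out. Then M2 = (M1 ⊕ M2) ⊕ M1 over the first 11 bytes.
byte 0: (dc ^ b5) ^ 6b = 69 ^ 6b = 02
byte 1: (00 ^ f2) ^ 65 = f2 ^ 65 = 97
byte 2: (77 ^ a1) ^ 79 = d6 ^ 79 = af
byte 3: (c3 ^ e8) ^ 3d = 2b ^ 3d = 16
byte 4: (ca ^ 6f) ^ 30 = a5 ^ 30 = 95
byte 5: (37 ^ 1d) ^ 78 = 2a ^ 78 = 52
byte 6: (aa ^ 85) ^ 20 = 2f ^ 20 = 0f
byte 7: (45 ^ b3) ^ 6c = f6 ^ 6c = 9a
byte 8: (15 ^ 63) ^ 61 = 76 ^ 61 = 17
byte 9: (4f ^ e9) ^ 75 = a6 ^ 75 = d3
byte 10: (fd ^ 96) ^ 6e = 6b ^ 6e = 05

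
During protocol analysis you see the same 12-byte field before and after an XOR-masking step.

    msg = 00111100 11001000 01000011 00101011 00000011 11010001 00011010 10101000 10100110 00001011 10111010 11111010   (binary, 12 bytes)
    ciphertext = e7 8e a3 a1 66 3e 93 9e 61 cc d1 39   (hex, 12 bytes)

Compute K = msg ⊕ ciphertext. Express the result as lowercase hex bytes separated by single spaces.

Since ciphertext = msg ⊕ K, XORing both sides with msg gives K = msg ⊕ ciphertext.
3c ^ e7 = db
c8 ^ 8e = 46
43 ^ a3 = e0
2b ^ a1 = 8a
03 ^ 66 = 65
d1 ^ 3e = ef
1a ^ 93 = 89
a8 ^ 9e = 36
a6 ^ 61 = c7
0b ^ cc = c7
ba ^ d1 = 6b
fa ^ 39 = c3

db 46 e0 8a 65 ef 89 36 c7 c7 6b c3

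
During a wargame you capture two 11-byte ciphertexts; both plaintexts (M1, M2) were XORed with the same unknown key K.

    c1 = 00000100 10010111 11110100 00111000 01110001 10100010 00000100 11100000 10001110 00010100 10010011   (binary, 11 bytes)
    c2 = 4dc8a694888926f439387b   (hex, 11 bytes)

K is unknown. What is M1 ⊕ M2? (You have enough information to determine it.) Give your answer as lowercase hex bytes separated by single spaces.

49 5f 52 ac f9 2b 22 14 b7 2c e8

c1 ⊕ c2 = (M1 ⊕ K) ⊕ (M2 ⊕ K) = M1 ⊕ M2 — the shared key cancels under XOR.
byte 0: 04 XOR 4d = 49
byte 1: 97 XOR c8 = 5f
byte 2: f4 XOR a6 = 52
byte 3: 38 XOR 94 = ac
byte 4: 71 XOR 88 = f9
byte 5: a2 XOR 89 = 2b
byte 6: 04 XOR 26 = 22
byte 7: e0 XOR f4 = 14
byte 8: 8e XOR 39 = b7
byte 9: 14 XOR 38 = 2c
byte 10: 93 XOR 7b = e8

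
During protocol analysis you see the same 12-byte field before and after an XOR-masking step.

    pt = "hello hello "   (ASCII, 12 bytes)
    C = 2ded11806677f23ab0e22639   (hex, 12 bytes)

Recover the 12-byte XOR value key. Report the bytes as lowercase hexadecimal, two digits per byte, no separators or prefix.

Since C = pt ⊕ key, XORing both sides with pt gives key = pt ⊕ C.
byte 0: 68 xor 2d = 45
byte 1: 65 xor ed = 88
byte 2: 6c xor 11 = 7d
byte 3: 6c xor 80 = ec
byte 4: 6f xor 66 = 09
byte 5: 20 xor 77 = 57
byte 6: 68 xor f2 = 9a
byte 7: 65 xor 3a = 5f
byte 8: 6c xor b0 = dc
byte 9: 6c xor e2 = 8e
byte 10: 6f xor 26 = 49
byte 11: 20 xor 39 = 19

45887dec09579a5fdc8e4919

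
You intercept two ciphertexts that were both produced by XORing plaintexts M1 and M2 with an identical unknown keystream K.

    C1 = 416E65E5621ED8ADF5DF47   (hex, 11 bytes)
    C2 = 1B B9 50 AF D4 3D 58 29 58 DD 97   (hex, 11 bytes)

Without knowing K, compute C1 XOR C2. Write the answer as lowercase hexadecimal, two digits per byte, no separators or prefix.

5ad7354ab6238084ad02d0

C1 ⊕ C2 = (M1 ⊕ K) ⊕ (M2 ⊕ K) = M1 ⊕ M2 — the shared key cancels under XOR.
41 ^ 1b = 5a
6e ^ b9 = d7
65 ^ 50 = 35
e5 ^ af = 4a
62 ^ d4 = b6
1e ^ 3d = 23
d8 ^ 58 = 80
ad ^ 29 = 84
f5 ^ 58 = ad
df ^ dd = 02
47 ^ 97 = d0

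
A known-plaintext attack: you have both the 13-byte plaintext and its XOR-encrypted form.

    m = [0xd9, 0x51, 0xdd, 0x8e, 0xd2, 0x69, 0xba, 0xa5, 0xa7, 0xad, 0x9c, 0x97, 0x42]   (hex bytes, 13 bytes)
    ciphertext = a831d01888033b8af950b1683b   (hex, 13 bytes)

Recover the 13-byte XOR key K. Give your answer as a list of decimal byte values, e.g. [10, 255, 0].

Since ciphertext = m ⊕ K, XORing both sides with m gives K = m ⊕ ciphertext.
d9 XOR a8 = 71
51 XOR 31 = 60
dd XOR d0 = 0d
8e XOR 18 = 96
d2 XOR 88 = 5a
69 XOR 03 = 6a
ba XOR 3b = 81
a5 XOR 8a = 2f
a7 XOR f9 = 5e
ad XOR 50 = fd
9c XOR b1 = 2d
97 XOR 68 = ff
42 XOR 3b = 79

[113, 96, 13, 150, 90, 106, 129, 47, 94, 253, 45, 255, 121]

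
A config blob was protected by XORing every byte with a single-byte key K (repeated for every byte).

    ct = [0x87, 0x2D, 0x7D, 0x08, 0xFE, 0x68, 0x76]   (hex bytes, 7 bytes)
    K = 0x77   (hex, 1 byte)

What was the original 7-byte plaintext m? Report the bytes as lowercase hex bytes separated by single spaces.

f0 5a 0a 7f 89 1f 01

The 1-byte key repeats, so the effective keystream is 77 77 77 77 77 77 77.
byte 0: 10000111 XOR 01110111 = 11110000
byte 1: 00101101 XOR 01110111 = 01011010
byte 2: 01111101 XOR 01110111 = 00001010
byte 3: 00001000 XOR 01110111 = 01111111
byte 4: 11111110 XOR 01110111 = 10001001
byte 5: 01101000 XOR 01110111 = 00011111
byte 6: 01110110 XOR 01110111 = 00000001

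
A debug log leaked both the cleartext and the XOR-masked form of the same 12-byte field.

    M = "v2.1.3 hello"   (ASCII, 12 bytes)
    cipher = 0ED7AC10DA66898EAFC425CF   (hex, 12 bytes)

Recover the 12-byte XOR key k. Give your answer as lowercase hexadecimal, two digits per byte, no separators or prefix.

78e58221f455a9e6caa849a0

Since cipher = M ⊕ k, XORing both sides with M gives k = M ⊕ cipher.
76 ^ 0e = 78
32 ^ d7 = e5
2e ^ ac = 82
31 ^ 10 = 21
2e ^ da = f4
33 ^ 66 = 55
20 ^ 89 = a9
68 ^ 8e = e6
65 ^ af = ca
6c ^ c4 = a8
6c ^ 25 = 49
6f ^ cf = a0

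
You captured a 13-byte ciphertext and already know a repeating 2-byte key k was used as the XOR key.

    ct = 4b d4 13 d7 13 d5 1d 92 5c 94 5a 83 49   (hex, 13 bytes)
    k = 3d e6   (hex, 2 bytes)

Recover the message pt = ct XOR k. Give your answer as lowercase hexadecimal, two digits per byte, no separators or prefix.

The 2-byte key repeats, so the effective keystream is 3d e6 3d e6 3d e6 3d e6 3d e6 3d e6 3d.
byte 0: 01001011 ⊕ 00111101 = 01110110
byte 1: 11010100 ⊕ 11100110 = 00110010
byte 2: 00010011 ⊕ 00111101 = 00101110
byte 3: 11010111 ⊕ 11100110 = 00110001
byte 4: 00010011 ⊕ 00111101 = 00101110
byte 5: 11010101 ⊕ 11100110 = 00110011
byte 6: 00011101 ⊕ 00111101 = 00100000
byte 7: 10010010 ⊕ 11100110 = 01110100
byte 8: 01011100 ⊕ 00111101 = 01100001
byte 9: 10010100 ⊕ 11100110 = 01110010
byte 10: 01011010 ⊕ 00111101 = 01100111
byte 11: 10000011 ⊕ 11100110 = 01100101
byte 12: 01001001 ⊕ 00111101 = 01110100

76322e312e3320746172676574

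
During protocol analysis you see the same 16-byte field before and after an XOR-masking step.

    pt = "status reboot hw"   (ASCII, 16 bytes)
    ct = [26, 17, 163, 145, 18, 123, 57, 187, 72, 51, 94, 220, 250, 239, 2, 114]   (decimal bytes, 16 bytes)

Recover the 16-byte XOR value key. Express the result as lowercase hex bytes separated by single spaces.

69 65 c2 e5 67 08 19 c9 2d 51 31 b3 8e cf 6a 05

Since ct = pt ⊕ key, XORing both sides with pt gives key = pt ⊕ ct.
73 XOR 1a = 69
74 XOR 11 = 65
61 XOR a3 = c2
74 XOR 91 = e5
75 XOR 12 = 67
73 XOR 7b = 08
20 XOR 39 = 19
72 XOR bb = c9
65 XOR 48 = 2d
62 XOR 33 = 51
6f XOR 5e = 31
6f XOR dc = b3
74 XOR fa = 8e
20 XOR ef = cf
68 XOR 02 = 6a
77 XOR 72 = 05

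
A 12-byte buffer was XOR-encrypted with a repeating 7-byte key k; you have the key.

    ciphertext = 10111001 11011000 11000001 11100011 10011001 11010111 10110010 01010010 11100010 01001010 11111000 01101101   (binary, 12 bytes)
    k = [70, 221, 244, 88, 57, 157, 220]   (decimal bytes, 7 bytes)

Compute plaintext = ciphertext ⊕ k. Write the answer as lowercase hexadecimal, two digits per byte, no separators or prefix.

ff0535bba04a6e143fbea054

The 7-byte key repeats, so the effective keystream is 46 dd f4 58 39 9d dc 46 dd f4 58 39.
byte 0: 10111001 ⊕ 01000110 = 11111111
byte 1: 11011000 ⊕ 11011101 = 00000101
byte 2: 11000001 ⊕ 11110100 = 00110101
byte 3: 11100011 ⊕ 01011000 = 10111011
byte 4: 10011001 ⊕ 00111001 = 10100000
byte 5: 11010111 ⊕ 10011101 = 01001010
byte 6: 10110010 ⊕ 11011100 = 01101110
byte 7: 01010010 ⊕ 01000110 = 00010100
byte 8: 11100010 ⊕ 11011101 = 00111111
byte 9: 01001010 ⊕ 11110100 = 10111110
byte 10: 11111000 ⊕ 01011000 = 10100000
byte 11: 01101101 ⊕ 00111001 = 01010100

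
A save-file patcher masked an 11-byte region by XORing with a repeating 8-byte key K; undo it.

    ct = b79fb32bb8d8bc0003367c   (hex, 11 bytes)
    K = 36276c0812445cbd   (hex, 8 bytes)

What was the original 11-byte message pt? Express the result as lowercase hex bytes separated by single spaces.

81 b8 df 23 aa 9c e0 bd 35 11 10

The 8-byte key repeats, so the effective keystream is 36 27 6c 08 12 44 5c bd 36 27 6c.
byte 0: b7 XOR 36 = 81
byte 1: 9f XOR 27 = b8
byte 2: b3 XOR 6c = df
byte 3: 2b XOR 08 = 23
byte 4: b8 XOR 12 = aa
byte 5: d8 XOR 44 = 9c
byte 6: bc XOR 5c = e0
byte 7: 00 XOR bd = bd
byte 8: 03 XOR 36 = 35
byte 9: 36 XOR 27 = 11
byte 10: 7c XOR 6c = 10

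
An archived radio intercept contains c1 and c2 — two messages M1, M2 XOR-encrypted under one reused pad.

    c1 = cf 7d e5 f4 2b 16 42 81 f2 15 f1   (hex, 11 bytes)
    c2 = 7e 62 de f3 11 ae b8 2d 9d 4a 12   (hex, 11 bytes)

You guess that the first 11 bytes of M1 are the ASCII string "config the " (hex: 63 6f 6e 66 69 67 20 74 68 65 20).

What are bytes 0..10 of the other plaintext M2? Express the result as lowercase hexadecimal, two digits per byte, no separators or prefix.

First, c1 ⊕ c2 = (M1 ⊕ K) ⊕ (M2 ⊕ K) = M1 ⊕ M2, so the key drops out. Then M2 = (M1 ⊕ M2) ⊕ M1 over the first 11 bytes.
byte 0: (cf ^ 7e) ^ 63 = b1 ^ 63 = d2
byte 1: (7d ^ 62) ^ 6f = 1f ^ 6f = 70
byte 2: (e5 ^ de) ^ 6e = 3b ^ 6e = 55
byte 3: (f4 ^ f3) ^ 66 = 07 ^ 66 = 61
byte 4: (2b ^ 11) ^ 69 = 3a ^ 69 = 53
byte 5: (16 ^ ae) ^ 67 = b8 ^ 67 = df
byte 6: (42 ^ b8) ^ 20 = fa ^ 20 = da
byte 7: (81 ^ 2d) ^ 74 = ac ^ 74 = d8
byte 8: (f2 ^ 9d) ^ 68 = 6f ^ 68 = 07
byte 9: (15 ^ 4a) ^ 65 = 5f ^ 65 = 3a
byte 10: (f1 ^ 12) ^ 20 = e3 ^ 20 = c3

d270556153dfdad8073ac3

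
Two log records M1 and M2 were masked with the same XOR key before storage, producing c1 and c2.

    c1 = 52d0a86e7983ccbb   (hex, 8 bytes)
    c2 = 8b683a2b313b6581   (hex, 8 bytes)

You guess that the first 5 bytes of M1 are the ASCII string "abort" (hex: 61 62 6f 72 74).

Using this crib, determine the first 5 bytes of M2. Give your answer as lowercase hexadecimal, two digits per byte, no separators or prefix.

b8dafd373c

First, c1 ⊕ c2 = (M1 ⊕ K) ⊕ (M2 ⊕ K) = M1 ⊕ M2, so the key drops out. Then M2 = (M1 ⊕ M2) ⊕ M1 over the first 5 bytes.
byte 0: (52 xor 8b) xor 61 = d9 xor 61 = b8
byte 1: (d0 xor 68) xor 62 = b8 xor 62 = da
byte 2: (a8 xor 3a) xor 6f = 92 xor 6f = fd
byte 3: (6e xor 2b) xor 72 = 45 xor 72 = 37
byte 4: (79 xor 31) xor 74 = 48 xor 74 = 3c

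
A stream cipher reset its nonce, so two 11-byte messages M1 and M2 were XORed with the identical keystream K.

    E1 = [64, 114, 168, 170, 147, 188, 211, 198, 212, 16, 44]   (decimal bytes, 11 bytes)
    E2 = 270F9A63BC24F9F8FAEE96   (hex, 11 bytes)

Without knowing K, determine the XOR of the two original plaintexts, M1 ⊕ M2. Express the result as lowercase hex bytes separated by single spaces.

E1 ⊕ E2 = (M1 ⊕ K) ⊕ (M2 ⊕ K) = M1 ⊕ M2 — the shared key cancels under XOR.
byte 0: 01000000 ^ 00100111 = 01100111
byte 1: 01110010 ^ 00001111 = 01111101
byte 2: 10101000 ^ 10011010 = 00110010
byte 3: 10101010 ^ 01100011 = 11001001
byte 4: 10010011 ^ 10111100 = 00101111
byte 5: 10111100 ^ 00100100 = 10011000
byte 6: 11010011 ^ 11111001 = 00101010
byte 7: 11000110 ^ 11111000 = 00111110
byte 8: 11010100 ^ 11111010 = 00101110
byte 9: 00010000 ^ 11101110 = 11111110
byte 10: 00101100 ^ 10010110 = 10111010

67 7d 32 c9 2f 98 2a 3e 2e fe ba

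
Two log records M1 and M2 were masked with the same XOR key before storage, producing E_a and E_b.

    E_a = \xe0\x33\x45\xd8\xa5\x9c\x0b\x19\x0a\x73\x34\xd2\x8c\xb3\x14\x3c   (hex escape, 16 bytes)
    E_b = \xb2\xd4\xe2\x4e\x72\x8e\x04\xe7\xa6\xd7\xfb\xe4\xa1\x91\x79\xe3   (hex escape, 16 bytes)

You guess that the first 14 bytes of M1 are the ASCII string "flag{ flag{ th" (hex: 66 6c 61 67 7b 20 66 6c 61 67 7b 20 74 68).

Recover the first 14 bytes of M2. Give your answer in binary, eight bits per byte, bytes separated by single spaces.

00110100 10001011 11000110 11110001 10101100 00110010 01101001 10010010 11001101 11000011 10110100 00010110 01011001 01001010

First, E_a ⊕ E_b = (M1 ⊕ K) ⊕ (M2 ⊕ K) = M1 ⊕ M2, so the key drops out. Then M2 = (M1 ⊕ M2) ⊕ M1 over the first 14 bytes.
byte 0: (e0 XOR b2) XOR 66 = 52 XOR 66 = 34
byte 1: (33 XOR d4) XOR 6c = e7 XOR 6c = 8b
byte 2: (45 XOR e2) XOR 61 = a7 XOR 61 = c6
byte 3: (d8 XOR 4e) XOR 67 = 96 XOR 67 = f1
byte 4: (a5 XOR 72) XOR 7b = d7 XOR 7b = ac
byte 5: (9c XOR 8e) XOR 20 = 12 XOR 20 = 32
byte 6: (0b XOR 04) XOR 66 = 0f XOR 66 = 69
byte 7: (19 XOR e7) XOR 6c = fe XOR 6c = 92
byte 8: (0a XOR a6) XOR 61 = ac XOR 61 = cd
byte 9: (73 XOR d7) XOR 67 = a4 XOR 67 = c3
byte 10: (34 XOR fb) XOR 7b = cf XOR 7b = b4
byte 11: (d2 XOR e4) XOR 20 = 36 XOR 20 = 16
byte 12: (8c XOR a1) XOR 74 = 2d XOR 74 = 59
byte 13: (b3 XOR 91) XOR 68 = 22 XOR 68 = 4a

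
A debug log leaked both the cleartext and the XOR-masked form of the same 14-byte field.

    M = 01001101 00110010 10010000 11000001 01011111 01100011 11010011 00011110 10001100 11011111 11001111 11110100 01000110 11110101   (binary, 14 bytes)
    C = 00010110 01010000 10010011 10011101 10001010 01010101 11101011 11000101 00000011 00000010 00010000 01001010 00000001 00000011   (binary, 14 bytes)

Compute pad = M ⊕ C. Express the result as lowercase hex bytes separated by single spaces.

5b 62 03 5c d5 36 38 db 8f dd df be 47 f6

Since C = M ⊕ pad, XORing both sides with M gives pad = M ⊕ C.
01001101 XOR 00010110 = 01011011
00110010 XOR 01010000 = 01100010
10010000 XOR 10010011 = 00000011
11000001 XOR 10011101 = 01011100
01011111 XOR 10001010 = 11010101
01100011 XOR 01010101 = 00110110
11010011 XOR 11101011 = 00111000
00011110 XOR 11000101 = 11011011
10001100 XOR 00000011 = 10001111
11011111 XOR 00000010 = 11011101
11001111 XOR 00010000 = 11011111
11110100 XOR 01001010 = 10111110
01000110 XOR 00000001 = 01000111
11110101 XOR 00000011 = 11110110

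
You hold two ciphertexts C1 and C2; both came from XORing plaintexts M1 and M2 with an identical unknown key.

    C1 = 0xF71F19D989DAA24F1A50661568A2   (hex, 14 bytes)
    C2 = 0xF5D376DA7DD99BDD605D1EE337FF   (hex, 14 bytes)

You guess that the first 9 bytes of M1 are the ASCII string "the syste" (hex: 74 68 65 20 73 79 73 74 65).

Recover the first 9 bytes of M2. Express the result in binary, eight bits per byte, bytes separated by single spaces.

First, C1 ⊕ C2 = (M1 ⊕ K) ⊕ (M2 ⊕ K) = M1 ⊕ M2, so the key drops out. Then M2 = (M1 ⊕ M2) ⊕ M1 over the first 9 bytes.
byte 0: (f7 XOR f5) XOR 74 = 02 XOR 74 = 76
byte 1: (1f XOR d3) XOR 68 = cc XOR 68 = a4
byte 2: (19 XOR 76) XOR 65 = 6f XOR 65 = 0a
byte 3: (d9 XOR da) XOR 20 = 03 XOR 20 = 23
byte 4: (89 XOR 7d) XOR 73 = f4 XOR 73 = 87
byte 5: (da XOR d9) XOR 79 = 03 XOR 79 = 7a
byte 6: (a2 XOR 9b) XOR 73 = 39 XOR 73 = 4a
byte 7: (4f XOR dd) XOR 74 = 92 XOR 74 = e6
byte 8: (1a XOR 60) XOR 65 = 7a XOR 65 = 1f

01110110 10100100 00001010 00100011 10000111 01111010 01001010 11100110 00011111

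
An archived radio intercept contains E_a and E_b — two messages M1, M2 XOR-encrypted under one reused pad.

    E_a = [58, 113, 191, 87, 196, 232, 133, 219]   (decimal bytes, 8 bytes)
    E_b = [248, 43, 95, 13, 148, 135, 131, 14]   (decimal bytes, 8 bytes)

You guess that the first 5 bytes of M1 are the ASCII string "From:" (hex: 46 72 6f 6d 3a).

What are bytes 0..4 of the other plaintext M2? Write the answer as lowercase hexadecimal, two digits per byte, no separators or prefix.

First, E_a ⊕ E_b = (M1 ⊕ K) ⊕ (M2 ⊕ K) = M1 ⊕ M2, so the key drops out. Then M2 = (M1 ⊕ M2) ⊕ M1 over the first 5 bytes.
byte 0: (3a ⊕ f8) ⊕ 46 = c2 ⊕ 46 = 84
byte 1: (71 ⊕ 2b) ⊕ 72 = 5a ⊕ 72 = 28
byte 2: (bf ⊕ 5f) ⊕ 6f = e0 ⊕ 6f = 8f
byte 3: (57 ⊕ 0d) ⊕ 6d = 5a ⊕ 6d = 37
byte 4: (c4 ⊕ 94) ⊕ 3a = 50 ⊕ 3a = 6a

84288f376a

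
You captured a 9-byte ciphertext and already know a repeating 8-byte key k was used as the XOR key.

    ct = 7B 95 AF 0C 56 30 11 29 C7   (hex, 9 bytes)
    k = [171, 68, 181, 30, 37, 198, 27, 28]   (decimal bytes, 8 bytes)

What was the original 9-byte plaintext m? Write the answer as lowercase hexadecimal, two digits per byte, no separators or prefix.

The 8-byte key repeats, so the effective keystream is ab 44 b5 1e 25 c6 1b 1c ab.
byte 0: 7b xor ab = d0
byte 1: 95 xor 44 = d1
byte 2: af xor b5 = 1a
byte 3: 0c xor 1e = 12
byte 4: 56 xor 25 = 73
byte 5: 30 xor c6 = f6
byte 6: 11 xor 1b = 0a
byte 7: 29 xor 1c = 35
byte 8: c7 xor ab = 6c

d0d11a1273f60a356c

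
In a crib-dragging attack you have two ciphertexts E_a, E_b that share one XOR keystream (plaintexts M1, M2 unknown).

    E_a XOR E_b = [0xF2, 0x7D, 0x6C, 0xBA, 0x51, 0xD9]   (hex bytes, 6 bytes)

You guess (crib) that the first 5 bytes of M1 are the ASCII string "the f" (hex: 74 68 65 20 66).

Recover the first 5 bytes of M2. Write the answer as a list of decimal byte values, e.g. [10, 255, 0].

Since E_a ⊕ E_b = M1 ⊕ M2, XORing with the guessed M1 bytes yields the corresponding M2 bytes: M2 = (E_a ⊕ E_b) ⊕ M1.
242 ^ 116 = 134
125 ^ 104 =  21
108 ^ 101 =   9
186 ^  32 = 154
 81 ^ 102 =  55

[134, 21, 9, 154, 55]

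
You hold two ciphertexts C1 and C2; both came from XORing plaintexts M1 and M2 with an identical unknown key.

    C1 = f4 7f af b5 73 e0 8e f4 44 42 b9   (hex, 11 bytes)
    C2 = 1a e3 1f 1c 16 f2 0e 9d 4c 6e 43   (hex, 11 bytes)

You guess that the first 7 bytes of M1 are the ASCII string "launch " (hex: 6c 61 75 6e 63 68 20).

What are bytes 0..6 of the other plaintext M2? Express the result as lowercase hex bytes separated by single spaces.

82 fd c5 c7 06 7a a0

First, C1 ⊕ C2 = (M1 ⊕ K) ⊕ (M2 ⊕ K) = M1 ⊕ M2, so the key drops out. Then M2 = (M1 ⊕ M2) ⊕ M1 over the first 7 bytes.
byte 0: (f4 XOR 1a) XOR 6c = ee XOR 6c = 82
byte 1: (7f XOR e3) XOR 61 = 9c XOR 61 = fd
byte 2: (af XOR 1f) XOR 75 = b0 XOR 75 = c5
byte 3: (b5 XOR 1c) XOR 6e = a9 XOR 6e = c7
byte 4: (73 XOR 16) XOR 63 = 65 XOR 63 = 06
byte 5: (e0 XOR f2) XOR 68 = 12 XOR 68 = 7a
byte 6: (8e XOR 0e) XOR 20 = 80 XOR 20 = a0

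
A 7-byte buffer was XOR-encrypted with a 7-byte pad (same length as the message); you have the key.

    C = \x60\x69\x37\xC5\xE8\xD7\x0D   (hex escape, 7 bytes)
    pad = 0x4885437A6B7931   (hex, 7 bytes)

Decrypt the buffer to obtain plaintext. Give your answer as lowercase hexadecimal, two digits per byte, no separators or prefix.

byte 0: 60 XOR 48 = 28
byte 1: 69 XOR 85 = ec
byte 2: 37 XOR 43 = 74
byte 3: c5 XOR 7a = bf
byte 4: e8 XOR 6b = 83
byte 5: d7 XOR 79 = ae
byte 6: 0d XOR 31 = 3c

28ec74bf83ae3c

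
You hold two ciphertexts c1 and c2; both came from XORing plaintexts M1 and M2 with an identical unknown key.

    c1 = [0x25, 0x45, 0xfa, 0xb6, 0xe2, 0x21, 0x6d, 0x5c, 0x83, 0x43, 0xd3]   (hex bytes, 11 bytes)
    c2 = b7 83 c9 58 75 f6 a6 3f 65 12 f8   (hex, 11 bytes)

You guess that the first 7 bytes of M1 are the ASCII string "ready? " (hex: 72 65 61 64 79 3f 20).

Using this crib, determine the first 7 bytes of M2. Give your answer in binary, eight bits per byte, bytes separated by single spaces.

First, c1 ⊕ c2 = (M1 ⊕ K) ⊕ (M2 ⊕ K) = M1 ⊕ M2, so the key drops out. Then M2 = (M1 ⊕ M2) ⊕ M1 over the first 7 bytes.
byte 0: (25 xor b7) xor 72 = 92 xor 72 = e0
byte 1: (45 xor 83) xor 65 = c6 xor 65 = a3
byte 2: (fa xor c9) xor 61 = 33 xor 61 = 52
byte 3: (b6 xor 58) xor 64 = ee xor 64 = 8a
byte 4: (e2 xor 75) xor 79 = 97 xor 79 = ee
byte 5: (21 xor f6) xor 3f = d7 xor 3f = e8
byte 6: (6d xor a6) xor 20 = cb xor 20 = eb

11100000 10100011 01010010 10001010 11101110 11101000 11101011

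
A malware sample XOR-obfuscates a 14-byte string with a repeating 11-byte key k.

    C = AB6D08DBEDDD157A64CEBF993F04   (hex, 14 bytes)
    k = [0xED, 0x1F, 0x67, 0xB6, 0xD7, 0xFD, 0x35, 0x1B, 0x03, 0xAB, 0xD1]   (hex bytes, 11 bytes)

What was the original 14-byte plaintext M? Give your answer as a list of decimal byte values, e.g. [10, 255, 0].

The 11-byte key repeats, so the effective keystream is ed 1f 67 b6 d7 fd 35 1b 03 ab d1 ed 1f 67.
byte 0: 10101011 ^ 11101101 = 01000110
byte 1: 01101101 ^ 00011111 = 01110010
byte 2: 00001000 ^ 01100111 = 01101111
byte 3: 11011011 ^ 10110110 = 01101101
byte 4: 11101101 ^ 11010111 = 00111010
byte 5: 11011101 ^ 11111101 = 00100000
byte 6: 00010101 ^ 00110101 = 00100000
byte 7: 01111010 ^ 00011011 = 01100001
byte 8: 01100100 ^ 00000011 = 01100111
byte 9: 11001110 ^ 10101011 = 01100101
byte 10: 10111111 ^ 11010001 = 01101110
byte 11: 10011001 ^ 11101101 = 01110100
byte 12: 00111111 ^ 00011111 = 00100000
byte 13: 00000100 ^ 01100111 = 01100011

[70, 114, 111, 109, 58, 32, 32, 97, 103, 101, 110, 116, 32, 99]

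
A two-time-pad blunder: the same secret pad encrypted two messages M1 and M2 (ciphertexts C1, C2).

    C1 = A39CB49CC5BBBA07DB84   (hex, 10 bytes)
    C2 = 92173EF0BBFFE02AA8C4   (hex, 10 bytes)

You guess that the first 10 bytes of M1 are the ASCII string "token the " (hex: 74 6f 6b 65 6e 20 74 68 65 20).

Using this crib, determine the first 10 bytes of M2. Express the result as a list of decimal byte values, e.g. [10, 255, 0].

First, C1 ⊕ C2 = (M1 ⊕ K) ⊕ (M2 ⊕ K) = M1 ⊕ M2, so the key drops out. Then M2 = (M1 ⊕ M2) ⊕ M1 over the first 10 bytes.
byte 0: (a3 XOR 92) XOR 74 = 31 XOR 74 = 45
byte 1: (9c XOR 17) XOR 6f = 8b XOR 6f = e4
byte 2: (b4 XOR 3e) XOR 6b = 8a XOR 6b = e1
byte 3: (9c XOR f0) XOR 65 = 6c XOR 65 = 09
byte 4: (c5 XOR bb) XOR 6e = 7e XOR 6e = 10
byte 5: (bb XOR ff) XOR 20 = 44 XOR 20 = 64
byte 6: (ba XOR e0) XOR 74 = 5a XOR 74 = 2e
byte 7: (07 XOR 2a) XOR 68 = 2d XOR 68 = 45
byte 8: (db XOR a8) XOR 65 = 73 XOR 65 = 16
byte 9: (84 XOR c4) XOR 20 = 40 XOR 20 = 60

[69, 228, 225, 9, 16, 100, 46, 69, 22, 96]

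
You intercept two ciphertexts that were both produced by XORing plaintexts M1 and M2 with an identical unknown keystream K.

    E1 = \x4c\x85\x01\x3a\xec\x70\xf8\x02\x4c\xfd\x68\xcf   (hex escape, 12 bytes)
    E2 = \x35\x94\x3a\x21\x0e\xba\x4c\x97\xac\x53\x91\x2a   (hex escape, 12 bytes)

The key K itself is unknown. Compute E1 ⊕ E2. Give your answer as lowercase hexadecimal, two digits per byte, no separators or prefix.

E1 ⊕ E2 = (M1 ⊕ K) ⊕ (M2 ⊕ K) = M1 ⊕ M2 — the shared key cancels under XOR.
byte 0: 4c XOR 35 = 79
byte 1: 85 XOR 94 = 11
byte 2: 01 XOR 3a = 3b
byte 3: 3a XOR 21 = 1b
byte 4: ec XOR 0e = e2
byte 5: 70 XOR ba = ca
byte 6: f8 XOR 4c = b4
byte 7: 02 XOR 97 = 95
byte 8: 4c XOR ac = e0
byte 9: fd XOR 53 = ae
byte 10: 68 XOR 91 = f9
byte 11: cf XOR 2a = e5

79113b1be2cab495e0aef9e5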